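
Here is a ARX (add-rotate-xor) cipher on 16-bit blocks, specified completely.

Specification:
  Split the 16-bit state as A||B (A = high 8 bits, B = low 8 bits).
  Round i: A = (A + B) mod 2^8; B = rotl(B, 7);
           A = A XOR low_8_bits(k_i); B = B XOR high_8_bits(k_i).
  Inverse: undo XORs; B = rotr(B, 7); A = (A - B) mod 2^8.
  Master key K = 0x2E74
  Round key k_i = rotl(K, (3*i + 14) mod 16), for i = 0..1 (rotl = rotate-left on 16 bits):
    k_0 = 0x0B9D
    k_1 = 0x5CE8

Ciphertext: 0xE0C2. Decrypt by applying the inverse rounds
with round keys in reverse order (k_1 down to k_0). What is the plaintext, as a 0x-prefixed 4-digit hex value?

s_0 = ciphertext = 0xE0C2
s_1 = InvRound(s_0, k_1) = 0xCB3D
s_2 = InvRound(s_1, k_0) = 0xEA6C

0xEA6C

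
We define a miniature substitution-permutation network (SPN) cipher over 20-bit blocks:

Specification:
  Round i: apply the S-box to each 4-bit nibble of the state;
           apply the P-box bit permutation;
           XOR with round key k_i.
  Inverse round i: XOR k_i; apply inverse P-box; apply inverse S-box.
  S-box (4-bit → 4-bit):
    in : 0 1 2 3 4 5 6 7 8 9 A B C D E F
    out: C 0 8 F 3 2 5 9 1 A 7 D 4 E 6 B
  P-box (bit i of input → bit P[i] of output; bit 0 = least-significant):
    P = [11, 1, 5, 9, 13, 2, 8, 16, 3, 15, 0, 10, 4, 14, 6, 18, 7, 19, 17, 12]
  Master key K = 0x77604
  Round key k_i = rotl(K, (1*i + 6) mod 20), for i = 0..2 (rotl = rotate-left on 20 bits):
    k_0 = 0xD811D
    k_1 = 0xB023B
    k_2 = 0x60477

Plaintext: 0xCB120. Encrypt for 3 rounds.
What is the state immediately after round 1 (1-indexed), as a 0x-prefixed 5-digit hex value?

s_0 = plaintext = 0xCB120
s_1 = Round(s_0, k_0) = 0xA836D
s_2 = Round(s_1, k_1) = 0x1A580
s_3 = Round(s_2, k_2) = 0x6E607

0xA836D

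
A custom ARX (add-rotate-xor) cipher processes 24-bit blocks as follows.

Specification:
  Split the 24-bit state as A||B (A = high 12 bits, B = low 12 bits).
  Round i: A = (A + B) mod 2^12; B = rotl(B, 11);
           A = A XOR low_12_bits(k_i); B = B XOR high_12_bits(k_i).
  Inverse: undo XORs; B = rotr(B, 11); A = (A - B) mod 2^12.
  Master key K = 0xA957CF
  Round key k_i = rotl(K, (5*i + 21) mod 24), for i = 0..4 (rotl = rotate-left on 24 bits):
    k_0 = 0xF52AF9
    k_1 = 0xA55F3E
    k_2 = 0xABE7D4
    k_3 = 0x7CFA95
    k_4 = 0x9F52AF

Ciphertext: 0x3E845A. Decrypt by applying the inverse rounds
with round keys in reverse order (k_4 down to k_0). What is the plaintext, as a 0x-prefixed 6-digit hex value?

s_0 = ciphertext = 0x3E845A
s_1 = InvRound(s_0, k_4) = 0x5E8B5F
s_2 = InvRound(s_1, k_3) = 0x65C921
s_3 = InvRound(s_2, k_2) = 0xA4A73E
s_4 = InvRound(s_3, k_1) = 0xA9DAD7
s_5 = InvRound(s_4, k_0) = 0x55AB0A

0x55AB0A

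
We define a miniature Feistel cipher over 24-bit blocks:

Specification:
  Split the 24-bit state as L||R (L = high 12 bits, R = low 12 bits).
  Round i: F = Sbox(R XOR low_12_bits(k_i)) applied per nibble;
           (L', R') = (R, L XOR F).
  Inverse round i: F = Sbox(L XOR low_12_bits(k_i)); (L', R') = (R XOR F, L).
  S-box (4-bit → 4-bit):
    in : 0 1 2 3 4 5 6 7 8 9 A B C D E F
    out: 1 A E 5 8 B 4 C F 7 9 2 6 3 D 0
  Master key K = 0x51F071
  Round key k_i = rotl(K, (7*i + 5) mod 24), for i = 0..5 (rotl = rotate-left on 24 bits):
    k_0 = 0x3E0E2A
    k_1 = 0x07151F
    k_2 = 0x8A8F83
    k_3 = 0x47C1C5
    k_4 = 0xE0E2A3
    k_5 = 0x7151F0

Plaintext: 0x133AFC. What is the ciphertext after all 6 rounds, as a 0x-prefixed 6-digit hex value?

0xF3D235

s_0 = plaintext = 0x133AFC
s_1 = Round(s_0, k_0) = 0xAFC907
s_2 = Round(s_1, k_1) = 0x907C53
s_3 = Round(s_2, k_2) = 0xC53C36
s_4 = Round(s_3, k_3) = 0xC36F56
s_5 = Round(s_4, k_4) = 0xF56F3D
s_6 = Round(s_5, k_5) = 0xF3D235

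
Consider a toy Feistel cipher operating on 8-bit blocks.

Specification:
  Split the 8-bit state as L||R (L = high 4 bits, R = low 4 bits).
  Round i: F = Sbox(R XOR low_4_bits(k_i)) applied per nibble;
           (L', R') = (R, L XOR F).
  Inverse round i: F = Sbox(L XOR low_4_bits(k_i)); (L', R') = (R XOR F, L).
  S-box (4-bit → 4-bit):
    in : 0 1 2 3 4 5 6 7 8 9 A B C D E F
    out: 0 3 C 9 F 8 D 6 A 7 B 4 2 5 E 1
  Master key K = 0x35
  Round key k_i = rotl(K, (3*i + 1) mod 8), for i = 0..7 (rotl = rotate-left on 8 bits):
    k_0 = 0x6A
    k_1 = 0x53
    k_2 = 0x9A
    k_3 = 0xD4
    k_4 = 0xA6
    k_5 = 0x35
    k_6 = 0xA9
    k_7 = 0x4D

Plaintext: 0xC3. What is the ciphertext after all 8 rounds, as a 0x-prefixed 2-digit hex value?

s_0 = plaintext = 0xC3
s_1 = Round(s_0, k_0) = 0x3B
s_2 = Round(s_1, k_1) = 0xB9
s_3 = Round(s_2, k_2) = 0x92
s_4 = Round(s_3, k_3) = 0x24
s_5 = Round(s_4, k_4) = 0x4E
s_6 = Round(s_5, k_5) = 0xE0
s_7 = Round(s_6, k_6) = 0x09
s_8 = Round(s_7, k_7) = 0x9F

0x9F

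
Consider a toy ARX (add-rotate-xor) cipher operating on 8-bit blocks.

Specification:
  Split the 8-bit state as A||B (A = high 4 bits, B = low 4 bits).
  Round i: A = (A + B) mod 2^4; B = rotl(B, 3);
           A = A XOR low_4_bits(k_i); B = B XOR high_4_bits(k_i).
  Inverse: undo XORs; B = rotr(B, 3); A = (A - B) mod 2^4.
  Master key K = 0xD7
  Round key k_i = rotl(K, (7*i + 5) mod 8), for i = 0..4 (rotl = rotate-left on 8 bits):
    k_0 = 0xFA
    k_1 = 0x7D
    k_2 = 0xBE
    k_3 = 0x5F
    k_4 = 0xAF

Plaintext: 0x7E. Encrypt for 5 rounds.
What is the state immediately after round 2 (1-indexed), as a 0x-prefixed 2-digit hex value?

0xA3

s_0 = plaintext = 0x7E
s_1 = Round(s_0, k_0) = 0xF8
s_2 = Round(s_1, k_1) = 0xA3
s_3 = Round(s_2, k_2) = 0x32
s_4 = Round(s_3, k_3) = 0xA4
s_5 = Round(s_4, k_4) = 0x18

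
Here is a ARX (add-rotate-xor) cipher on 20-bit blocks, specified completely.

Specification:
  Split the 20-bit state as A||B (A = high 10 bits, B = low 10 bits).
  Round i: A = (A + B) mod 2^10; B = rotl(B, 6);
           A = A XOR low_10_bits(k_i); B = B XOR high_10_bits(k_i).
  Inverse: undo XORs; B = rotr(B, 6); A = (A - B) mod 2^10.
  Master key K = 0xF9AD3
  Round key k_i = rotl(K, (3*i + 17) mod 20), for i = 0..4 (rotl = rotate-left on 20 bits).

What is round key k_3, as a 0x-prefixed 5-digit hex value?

K = 0xF9AD3
k_0 = rotl(K, (3*0+17) mod 20) = rotl(K, 17) = 0x7F35A
k_1 = rotl(K, (3*1+17) mod 20) = rotl(K, 0) = 0xF9AD3
k_2 = rotl(K, (3*2+17) mod 20) = rotl(K, 3) = 0xCD69F
k_3 = rotl(K, (3*3+17) mod 20) = rotl(K, 6) = 0x6B4FE

0x6B4FE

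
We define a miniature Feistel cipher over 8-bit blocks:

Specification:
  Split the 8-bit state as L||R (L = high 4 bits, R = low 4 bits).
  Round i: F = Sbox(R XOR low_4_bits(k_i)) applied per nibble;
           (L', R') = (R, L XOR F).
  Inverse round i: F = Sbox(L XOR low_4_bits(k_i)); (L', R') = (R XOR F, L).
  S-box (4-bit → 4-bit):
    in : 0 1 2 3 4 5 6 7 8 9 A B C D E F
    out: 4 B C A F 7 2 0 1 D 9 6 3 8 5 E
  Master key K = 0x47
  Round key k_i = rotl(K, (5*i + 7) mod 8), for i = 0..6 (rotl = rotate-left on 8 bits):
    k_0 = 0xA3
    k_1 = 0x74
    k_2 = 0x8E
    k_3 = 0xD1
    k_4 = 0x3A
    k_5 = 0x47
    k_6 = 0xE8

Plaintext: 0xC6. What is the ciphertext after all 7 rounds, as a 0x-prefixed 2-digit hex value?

0x66

s_0 = plaintext = 0xC6
s_1 = Round(s_0, k_0) = 0x6B
s_2 = Round(s_1, k_1) = 0xB8
s_3 = Round(s_2, k_2) = 0x89
s_4 = Round(s_3, k_3) = 0x99
s_5 = Round(s_4, k_4) = 0x93
s_6 = Round(s_5, k_5) = 0x36
s_7 = Round(s_6, k_6) = 0x66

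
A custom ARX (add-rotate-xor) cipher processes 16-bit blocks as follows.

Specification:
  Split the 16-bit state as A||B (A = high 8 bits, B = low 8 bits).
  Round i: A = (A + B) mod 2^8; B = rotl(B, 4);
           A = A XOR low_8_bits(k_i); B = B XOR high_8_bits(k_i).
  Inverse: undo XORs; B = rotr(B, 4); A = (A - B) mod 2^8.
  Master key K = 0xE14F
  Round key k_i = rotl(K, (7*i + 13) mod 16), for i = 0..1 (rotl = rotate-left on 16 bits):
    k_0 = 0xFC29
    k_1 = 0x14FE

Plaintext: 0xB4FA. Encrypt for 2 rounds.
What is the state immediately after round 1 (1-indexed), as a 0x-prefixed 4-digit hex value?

s_0 = plaintext = 0xB4FA
s_1 = Round(s_0, k_0) = 0x8753
s_2 = Round(s_1, k_1) = 0x2421

0x8753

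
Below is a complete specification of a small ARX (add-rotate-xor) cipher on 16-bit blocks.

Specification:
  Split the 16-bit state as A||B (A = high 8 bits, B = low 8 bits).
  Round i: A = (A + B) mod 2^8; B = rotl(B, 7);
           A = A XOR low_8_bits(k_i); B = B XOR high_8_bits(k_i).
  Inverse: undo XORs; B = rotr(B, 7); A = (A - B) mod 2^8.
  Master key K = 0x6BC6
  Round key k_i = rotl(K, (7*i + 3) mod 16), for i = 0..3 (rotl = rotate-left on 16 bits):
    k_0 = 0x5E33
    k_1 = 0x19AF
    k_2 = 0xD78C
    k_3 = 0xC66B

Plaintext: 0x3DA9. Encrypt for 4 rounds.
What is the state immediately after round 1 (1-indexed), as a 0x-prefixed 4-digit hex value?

0xD58A

s_0 = plaintext = 0x3DA9
s_1 = Round(s_0, k_0) = 0xD58A
s_2 = Round(s_1, k_1) = 0xF05C
s_3 = Round(s_2, k_2) = 0xC0F9
s_4 = Round(s_3, k_3) = 0xD23A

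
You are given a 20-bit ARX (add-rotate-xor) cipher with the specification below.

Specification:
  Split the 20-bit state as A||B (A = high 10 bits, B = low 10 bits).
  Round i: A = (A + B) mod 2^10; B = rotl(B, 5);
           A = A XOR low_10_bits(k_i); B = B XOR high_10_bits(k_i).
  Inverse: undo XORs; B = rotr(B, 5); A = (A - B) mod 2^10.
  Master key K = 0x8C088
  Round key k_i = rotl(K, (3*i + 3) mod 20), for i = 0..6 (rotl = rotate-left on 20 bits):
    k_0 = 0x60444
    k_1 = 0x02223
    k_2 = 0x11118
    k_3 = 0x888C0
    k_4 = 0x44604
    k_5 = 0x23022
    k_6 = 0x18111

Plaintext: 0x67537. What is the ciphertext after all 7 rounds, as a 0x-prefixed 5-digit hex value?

0xF9E88

s_0 = plaintext = 0x67537
s_1 = Round(s_0, k_0) = 0xA4368
s_2 = Round(s_1, k_1) = 0xF6D13
s_3 = Round(s_2, k_2) = 0x7DA2C
s_4 = Round(s_3, k_3) = 0x38BB3
s_5 = Round(s_4, k_4) = 0xA476C
s_6 = Round(s_5, k_5) = 0x77D17
s_7 = Round(s_6, k_6) = 0xF9E88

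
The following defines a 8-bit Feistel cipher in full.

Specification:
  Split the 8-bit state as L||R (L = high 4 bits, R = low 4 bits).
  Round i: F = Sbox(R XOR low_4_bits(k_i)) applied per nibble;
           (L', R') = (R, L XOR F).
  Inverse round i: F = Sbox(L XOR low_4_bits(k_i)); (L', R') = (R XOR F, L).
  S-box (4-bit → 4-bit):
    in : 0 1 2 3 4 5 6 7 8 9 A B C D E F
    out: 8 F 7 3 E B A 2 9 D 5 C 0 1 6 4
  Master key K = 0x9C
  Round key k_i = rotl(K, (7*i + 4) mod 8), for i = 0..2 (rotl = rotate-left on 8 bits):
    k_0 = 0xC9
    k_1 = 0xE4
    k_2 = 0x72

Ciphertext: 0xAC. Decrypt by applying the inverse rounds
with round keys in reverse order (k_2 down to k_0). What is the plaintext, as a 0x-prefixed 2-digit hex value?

0x55

s_0 = ciphertext = 0xAC
s_1 = InvRound(s_0, k_2) = 0x5A
s_2 = InvRound(s_1, k_1) = 0x55
s_3 = InvRound(s_2, k_0) = 0x55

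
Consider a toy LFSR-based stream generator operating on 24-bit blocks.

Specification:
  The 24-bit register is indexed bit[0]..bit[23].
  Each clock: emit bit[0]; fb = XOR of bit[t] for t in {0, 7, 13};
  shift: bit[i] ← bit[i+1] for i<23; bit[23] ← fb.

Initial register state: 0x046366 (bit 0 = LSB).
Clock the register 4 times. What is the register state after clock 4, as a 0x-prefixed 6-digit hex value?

reg_0 = 0x046366
clock 1: out=0, reg = 0x8231B3
clock 2: out=1, reg = 0xC118D9
clock 3: out=1, reg = 0x608C6C
clock 4: out=0, reg = 0x304636

0x304636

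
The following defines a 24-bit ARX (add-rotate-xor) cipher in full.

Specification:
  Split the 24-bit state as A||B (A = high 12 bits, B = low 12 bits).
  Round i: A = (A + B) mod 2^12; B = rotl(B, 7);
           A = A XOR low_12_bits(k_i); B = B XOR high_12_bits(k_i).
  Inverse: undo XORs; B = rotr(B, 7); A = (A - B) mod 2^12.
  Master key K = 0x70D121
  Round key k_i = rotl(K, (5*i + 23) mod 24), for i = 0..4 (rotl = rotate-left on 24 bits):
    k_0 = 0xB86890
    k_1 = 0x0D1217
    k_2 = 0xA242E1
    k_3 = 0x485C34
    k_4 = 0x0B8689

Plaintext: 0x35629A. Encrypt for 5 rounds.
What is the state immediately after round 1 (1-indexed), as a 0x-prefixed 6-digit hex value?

0xD60692

s_0 = plaintext = 0x35629A
s_1 = Round(s_0, k_0) = 0xD60692
s_2 = Round(s_1, k_1) = 0x1E59E5
s_3 = Round(s_2, k_2) = 0x92B8EB
s_4 = Round(s_3, k_3) = 0xE22142
s_5 = Round(s_4, k_4) = 0x9ED1B2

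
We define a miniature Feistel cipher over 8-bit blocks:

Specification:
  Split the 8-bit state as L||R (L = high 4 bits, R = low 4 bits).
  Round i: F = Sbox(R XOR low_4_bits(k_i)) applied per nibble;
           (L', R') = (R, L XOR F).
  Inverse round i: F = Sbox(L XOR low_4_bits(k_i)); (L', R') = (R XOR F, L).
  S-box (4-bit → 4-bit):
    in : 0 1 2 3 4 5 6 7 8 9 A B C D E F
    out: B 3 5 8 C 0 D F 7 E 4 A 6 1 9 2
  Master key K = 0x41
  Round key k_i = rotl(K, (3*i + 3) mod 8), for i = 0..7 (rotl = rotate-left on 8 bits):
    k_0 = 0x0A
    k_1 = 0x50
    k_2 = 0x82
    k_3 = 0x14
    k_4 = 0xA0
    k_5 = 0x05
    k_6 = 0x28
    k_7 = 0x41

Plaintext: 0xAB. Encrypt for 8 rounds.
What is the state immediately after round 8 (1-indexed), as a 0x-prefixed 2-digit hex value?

0xFE

s_0 = plaintext = 0xAB
s_1 = Round(s_0, k_0) = 0xB9
s_2 = Round(s_1, k_1) = 0x95
s_3 = Round(s_2, k_2) = 0x56
s_4 = Round(s_3, k_3) = 0x60
s_5 = Round(s_4, k_4) = 0x0D
s_6 = Round(s_5, k_5) = 0xD7
s_7 = Round(s_6, k_6) = 0x7F
s_8 = Round(s_7, k_7) = 0xFE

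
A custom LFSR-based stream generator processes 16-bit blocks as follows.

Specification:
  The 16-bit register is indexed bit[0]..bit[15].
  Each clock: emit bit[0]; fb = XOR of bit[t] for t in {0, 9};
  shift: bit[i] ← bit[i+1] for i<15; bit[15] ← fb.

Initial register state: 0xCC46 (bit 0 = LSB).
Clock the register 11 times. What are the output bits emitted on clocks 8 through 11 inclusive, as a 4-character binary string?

reg_0 = 0xCC46
clock 1: out=0, reg = 0x6623
clock 2: out=1, reg = 0x3311
clock 3: out=1, reg = 0x1988
clock 4: out=0, reg = 0x0CC4
clock 5: out=0, reg = 0x0662
clock 6: out=0, reg = 0x8331
clock 7: out=1, reg = 0x4198
clock 8: out=0, reg = 0x20CC
clock 9: out=0, reg = 0x1066
clock 10: out=0, reg = 0x0833
clock 11: out=1, reg = 0x8419

0001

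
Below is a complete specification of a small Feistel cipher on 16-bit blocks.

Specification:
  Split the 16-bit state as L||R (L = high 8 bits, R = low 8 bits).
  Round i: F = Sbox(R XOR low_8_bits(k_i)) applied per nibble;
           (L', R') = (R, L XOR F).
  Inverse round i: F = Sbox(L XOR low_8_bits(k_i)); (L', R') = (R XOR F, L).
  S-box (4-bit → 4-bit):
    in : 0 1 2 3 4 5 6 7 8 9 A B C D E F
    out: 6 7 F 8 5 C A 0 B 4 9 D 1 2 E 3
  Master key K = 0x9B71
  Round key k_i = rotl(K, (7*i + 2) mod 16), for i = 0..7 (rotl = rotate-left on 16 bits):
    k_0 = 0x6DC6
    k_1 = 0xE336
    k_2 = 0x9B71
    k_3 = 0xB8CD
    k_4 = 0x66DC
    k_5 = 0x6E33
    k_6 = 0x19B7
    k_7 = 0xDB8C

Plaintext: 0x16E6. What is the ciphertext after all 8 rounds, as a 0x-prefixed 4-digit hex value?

s_0 = plaintext = 0x16E6
s_1 = Round(s_0, k_0) = 0xE6E0
s_2 = Round(s_1, k_1) = 0xE0CC
s_3 = Round(s_2, k_2) = 0xCC32
s_4 = Round(s_3, k_3) = 0x32FF
s_5 = Round(s_4, k_4) = 0xFFCA
s_6 = Round(s_5, k_5) = 0xCACB
s_7 = Round(s_6, k_6) = 0xCBCB
s_8 = Round(s_7, k_7) = 0xCB9B

0xCB9B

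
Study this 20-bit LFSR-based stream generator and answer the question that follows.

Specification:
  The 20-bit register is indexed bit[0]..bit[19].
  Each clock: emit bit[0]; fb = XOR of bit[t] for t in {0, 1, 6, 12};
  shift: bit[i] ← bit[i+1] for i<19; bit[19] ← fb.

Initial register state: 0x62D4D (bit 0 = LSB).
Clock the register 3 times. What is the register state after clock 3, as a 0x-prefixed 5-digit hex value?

reg_0 = 0x62D4D
clock 1: out=1, reg = 0x316A6
clock 2: out=0, reg = 0x18B53
clock 3: out=1, reg = 0x8C5A9

0x8C5A9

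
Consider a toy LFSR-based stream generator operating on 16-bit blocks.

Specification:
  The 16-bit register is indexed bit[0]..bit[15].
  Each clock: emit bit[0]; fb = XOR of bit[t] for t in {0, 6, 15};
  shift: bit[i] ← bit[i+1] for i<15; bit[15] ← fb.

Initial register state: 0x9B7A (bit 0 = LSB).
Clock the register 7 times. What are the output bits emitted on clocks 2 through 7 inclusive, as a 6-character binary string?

reg_0 = 0x9B7A
clock 1: out=0, reg = 0x4DBD
clock 2: out=1, reg = 0xA6DE
clock 3: out=0, reg = 0x536F
clock 4: out=1, reg = 0x29B7
clock 5: out=1, reg = 0x94DB
clock 6: out=1, reg = 0xCA6D
clock 7: out=1, reg = 0xE536

101111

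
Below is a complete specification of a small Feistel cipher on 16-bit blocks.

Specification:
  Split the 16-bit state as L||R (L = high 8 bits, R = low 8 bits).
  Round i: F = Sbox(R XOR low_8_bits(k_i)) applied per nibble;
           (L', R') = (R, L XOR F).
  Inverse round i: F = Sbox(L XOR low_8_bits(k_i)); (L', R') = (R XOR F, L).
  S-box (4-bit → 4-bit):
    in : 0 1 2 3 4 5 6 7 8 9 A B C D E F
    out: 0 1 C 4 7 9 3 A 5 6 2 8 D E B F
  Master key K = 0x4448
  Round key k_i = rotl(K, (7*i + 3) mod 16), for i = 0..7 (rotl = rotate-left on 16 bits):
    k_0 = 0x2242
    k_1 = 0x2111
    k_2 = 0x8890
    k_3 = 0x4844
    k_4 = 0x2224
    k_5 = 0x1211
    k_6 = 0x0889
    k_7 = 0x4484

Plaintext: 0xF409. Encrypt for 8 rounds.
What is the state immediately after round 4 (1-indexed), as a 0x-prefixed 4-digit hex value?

s_0 = plaintext = 0xF409
s_1 = Round(s_0, k_0) = 0x098C
s_2 = Round(s_1, k_1) = 0x8C67
s_3 = Round(s_2, k_2) = 0x6776
s_4 = Round(s_3, k_3) = 0x762B
s_5 = Round(s_4, k_4) = 0x2B79
s_6 = Round(s_5, k_5) = 0x791E
s_7 = Round(s_6, k_6) = 0x1E13
s_8 = Round(s_7, k_7) = 0x1374

0x762B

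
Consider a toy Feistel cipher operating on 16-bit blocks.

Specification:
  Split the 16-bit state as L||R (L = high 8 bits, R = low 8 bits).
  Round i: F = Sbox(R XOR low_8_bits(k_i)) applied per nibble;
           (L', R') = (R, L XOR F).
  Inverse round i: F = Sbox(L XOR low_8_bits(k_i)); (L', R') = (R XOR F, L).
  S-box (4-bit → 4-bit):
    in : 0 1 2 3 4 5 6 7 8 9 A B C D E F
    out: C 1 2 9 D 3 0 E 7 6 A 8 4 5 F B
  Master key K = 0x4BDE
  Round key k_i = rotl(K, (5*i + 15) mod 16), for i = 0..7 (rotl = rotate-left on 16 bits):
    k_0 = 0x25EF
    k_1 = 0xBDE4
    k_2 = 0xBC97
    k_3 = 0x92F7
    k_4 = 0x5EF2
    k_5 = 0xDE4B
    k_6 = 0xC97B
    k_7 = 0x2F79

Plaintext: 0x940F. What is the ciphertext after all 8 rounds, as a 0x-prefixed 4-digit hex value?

0x4A4A

s_0 = plaintext = 0x940F
s_1 = Round(s_0, k_0) = 0x0F68
s_2 = Round(s_1, k_1) = 0x687B
s_3 = Round(s_2, k_2) = 0x7B9C
s_4 = Round(s_3, k_3) = 0x9C73
s_5 = Round(s_4, k_4) = 0x73ED
s_6 = Round(s_5, k_5) = 0xEDD3
s_7 = Round(s_6, k_6) = 0xD34A
s_8 = Round(s_7, k_7) = 0x4A4A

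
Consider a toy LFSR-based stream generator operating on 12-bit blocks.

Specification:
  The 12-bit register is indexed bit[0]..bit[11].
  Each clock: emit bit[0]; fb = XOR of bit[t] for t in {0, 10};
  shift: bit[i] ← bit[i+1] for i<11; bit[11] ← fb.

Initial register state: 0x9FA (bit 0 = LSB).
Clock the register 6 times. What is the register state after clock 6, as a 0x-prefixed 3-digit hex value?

reg_0 = 0x9FA
clock 1: out=0, reg = 0x4FD
clock 2: out=1, reg = 0x27E
clock 3: out=0, reg = 0x13F
clock 4: out=1, reg = 0x89F
clock 5: out=1, reg = 0xC4F
clock 6: out=1, reg = 0x627

0x627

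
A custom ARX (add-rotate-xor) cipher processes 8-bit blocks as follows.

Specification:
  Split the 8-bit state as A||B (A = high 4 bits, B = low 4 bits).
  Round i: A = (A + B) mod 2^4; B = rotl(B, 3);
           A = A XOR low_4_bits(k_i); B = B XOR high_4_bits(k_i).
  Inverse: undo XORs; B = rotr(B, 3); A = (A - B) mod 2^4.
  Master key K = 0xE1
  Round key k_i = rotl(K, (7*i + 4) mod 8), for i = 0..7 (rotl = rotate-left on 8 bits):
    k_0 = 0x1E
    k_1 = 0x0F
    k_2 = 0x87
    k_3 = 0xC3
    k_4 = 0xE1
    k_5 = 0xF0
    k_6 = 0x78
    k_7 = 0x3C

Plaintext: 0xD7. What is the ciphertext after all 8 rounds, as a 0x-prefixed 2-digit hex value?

s_0 = plaintext = 0xD7
s_1 = Round(s_0, k_0) = 0xAA
s_2 = Round(s_1, k_1) = 0xB5
s_3 = Round(s_2, k_2) = 0x72
s_4 = Round(s_3, k_3) = 0xAD
s_5 = Round(s_4, k_4) = 0x60
s_6 = Round(s_5, k_5) = 0x6F
s_7 = Round(s_6, k_6) = 0xD8
s_8 = Round(s_7, k_7) = 0x97

0x97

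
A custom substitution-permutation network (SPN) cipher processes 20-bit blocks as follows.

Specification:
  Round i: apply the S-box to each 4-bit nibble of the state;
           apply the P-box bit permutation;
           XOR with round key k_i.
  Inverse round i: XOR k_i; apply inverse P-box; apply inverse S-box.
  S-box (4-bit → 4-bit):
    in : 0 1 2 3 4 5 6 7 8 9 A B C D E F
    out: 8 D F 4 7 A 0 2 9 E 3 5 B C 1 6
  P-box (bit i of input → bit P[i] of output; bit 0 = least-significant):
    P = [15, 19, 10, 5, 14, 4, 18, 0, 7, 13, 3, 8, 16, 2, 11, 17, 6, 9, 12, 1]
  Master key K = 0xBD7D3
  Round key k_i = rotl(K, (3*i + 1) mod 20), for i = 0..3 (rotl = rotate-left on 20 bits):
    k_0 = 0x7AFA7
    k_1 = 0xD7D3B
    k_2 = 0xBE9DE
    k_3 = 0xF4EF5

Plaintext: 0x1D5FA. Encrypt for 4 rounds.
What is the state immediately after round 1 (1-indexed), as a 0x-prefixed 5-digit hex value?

s_0 = plaintext = 0x1D5FA
s_1 = Round(s_0, k_0) = 0x916F5
s_2 = Round(s_1, k_1) = 0x26709
s_3 = Round(s_2, k_2) = 0x3DFBD
s_4 = Round(s_3, k_3) = 0x932DD

0x916F5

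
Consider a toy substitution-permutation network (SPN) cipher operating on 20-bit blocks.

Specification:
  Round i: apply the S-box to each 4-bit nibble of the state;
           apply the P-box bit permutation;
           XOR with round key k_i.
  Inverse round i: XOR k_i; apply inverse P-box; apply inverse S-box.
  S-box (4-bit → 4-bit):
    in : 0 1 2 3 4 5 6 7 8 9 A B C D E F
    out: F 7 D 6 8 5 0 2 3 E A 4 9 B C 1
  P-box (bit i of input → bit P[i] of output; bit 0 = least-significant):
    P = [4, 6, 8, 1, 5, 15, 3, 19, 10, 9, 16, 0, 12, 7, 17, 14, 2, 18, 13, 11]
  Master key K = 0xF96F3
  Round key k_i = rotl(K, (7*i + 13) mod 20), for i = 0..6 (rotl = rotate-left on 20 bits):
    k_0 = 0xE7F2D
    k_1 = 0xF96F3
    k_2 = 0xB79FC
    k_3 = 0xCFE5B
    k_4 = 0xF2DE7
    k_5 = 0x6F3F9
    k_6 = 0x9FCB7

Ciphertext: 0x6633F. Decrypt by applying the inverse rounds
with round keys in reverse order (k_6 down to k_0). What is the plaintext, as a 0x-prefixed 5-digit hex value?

s_0 = ciphertext = 0x6633F
s_1 = InvRound(s_0, k_6) = 0xA119B
s_2 = InvRound(s_1, k_5) = 0x347DA
s_3 = InvRound(s_2, k_4) = 0x04A2F
s_4 = InvRound(s_3, k_3) = 0x1FFD8
s_5 = InvRound(s_4, k_2) = 0xFB8D6
s_6 = InvRound(s_5, k_1) = 0x26DF6
s_7 = InvRound(s_6, k_0) = 0x78AED

0x78AED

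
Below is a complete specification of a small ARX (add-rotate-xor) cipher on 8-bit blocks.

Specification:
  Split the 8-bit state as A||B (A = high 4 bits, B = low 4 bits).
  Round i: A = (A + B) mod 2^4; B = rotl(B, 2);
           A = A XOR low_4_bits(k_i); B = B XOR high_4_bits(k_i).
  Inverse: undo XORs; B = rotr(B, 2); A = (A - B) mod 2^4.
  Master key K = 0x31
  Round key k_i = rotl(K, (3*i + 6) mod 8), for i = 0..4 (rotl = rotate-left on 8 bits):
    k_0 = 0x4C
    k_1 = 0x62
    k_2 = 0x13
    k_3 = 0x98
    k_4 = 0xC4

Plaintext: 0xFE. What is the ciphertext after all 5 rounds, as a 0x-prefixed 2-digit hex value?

0xFD

s_0 = plaintext = 0xFE
s_1 = Round(s_0, k_0) = 0x1F
s_2 = Round(s_1, k_1) = 0x29
s_3 = Round(s_2, k_2) = 0x87
s_4 = Round(s_3, k_3) = 0x74
s_5 = Round(s_4, k_4) = 0xFD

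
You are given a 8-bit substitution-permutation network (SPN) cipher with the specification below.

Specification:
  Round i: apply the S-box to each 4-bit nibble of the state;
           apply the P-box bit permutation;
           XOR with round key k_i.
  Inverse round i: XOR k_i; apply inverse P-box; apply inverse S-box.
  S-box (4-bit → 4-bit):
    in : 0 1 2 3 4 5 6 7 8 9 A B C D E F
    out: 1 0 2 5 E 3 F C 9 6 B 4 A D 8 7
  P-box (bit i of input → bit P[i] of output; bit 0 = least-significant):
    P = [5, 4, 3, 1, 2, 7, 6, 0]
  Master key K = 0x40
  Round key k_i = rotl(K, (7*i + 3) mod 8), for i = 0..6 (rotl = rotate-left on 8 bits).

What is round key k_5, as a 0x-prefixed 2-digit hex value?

K = 0x40
k_0 = rotl(K, (7*0+3) mod 8) = rotl(K, 3) = 0x02
k_1 = rotl(K, (7*1+3) mod 8) = rotl(K, 2) = 0x01
k_2 = rotl(K, (7*2+3) mod 8) = rotl(K, 1) = 0x80
k_3 = rotl(K, (7*3+3) mod 8) = rotl(K, 0) = 0x40
k_4 = rotl(K, (7*4+3) mod 8) = rotl(K, 7) = 0x20
k_5 = rotl(K, (7*5+3) mod 8) = rotl(K, 6) = 0x10

0x10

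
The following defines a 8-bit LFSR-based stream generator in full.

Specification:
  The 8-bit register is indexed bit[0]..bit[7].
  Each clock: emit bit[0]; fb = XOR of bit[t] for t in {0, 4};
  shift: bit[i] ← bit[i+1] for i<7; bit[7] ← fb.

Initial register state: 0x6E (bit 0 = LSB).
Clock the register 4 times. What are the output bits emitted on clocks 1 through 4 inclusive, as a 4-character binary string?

reg_0 = 0x6E
clock 1: out=0, reg = 0x37
clock 2: out=1, reg = 0x1B
clock 3: out=1, reg = 0x0D
clock 4: out=1, reg = 0x86

0111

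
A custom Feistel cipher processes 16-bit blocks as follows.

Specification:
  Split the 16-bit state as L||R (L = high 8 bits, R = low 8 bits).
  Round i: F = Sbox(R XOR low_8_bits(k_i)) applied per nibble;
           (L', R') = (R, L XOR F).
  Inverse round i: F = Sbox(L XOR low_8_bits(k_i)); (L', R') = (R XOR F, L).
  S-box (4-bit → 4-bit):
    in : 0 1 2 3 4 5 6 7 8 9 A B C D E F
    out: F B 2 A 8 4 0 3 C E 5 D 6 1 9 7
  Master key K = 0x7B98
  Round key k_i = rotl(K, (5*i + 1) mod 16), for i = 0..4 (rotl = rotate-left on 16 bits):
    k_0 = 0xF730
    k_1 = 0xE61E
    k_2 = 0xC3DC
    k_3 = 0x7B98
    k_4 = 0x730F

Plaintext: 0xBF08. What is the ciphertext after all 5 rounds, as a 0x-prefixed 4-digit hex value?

s_0 = plaintext = 0xBF08
s_1 = Round(s_0, k_0) = 0x0813
s_2 = Round(s_1, k_1) = 0x13F9
s_3 = Round(s_2, k_2) = 0xF937
s_4 = Round(s_3, k_3) = 0x37AE
s_5 = Round(s_4, k_4) = 0xAE6C

0xAE6C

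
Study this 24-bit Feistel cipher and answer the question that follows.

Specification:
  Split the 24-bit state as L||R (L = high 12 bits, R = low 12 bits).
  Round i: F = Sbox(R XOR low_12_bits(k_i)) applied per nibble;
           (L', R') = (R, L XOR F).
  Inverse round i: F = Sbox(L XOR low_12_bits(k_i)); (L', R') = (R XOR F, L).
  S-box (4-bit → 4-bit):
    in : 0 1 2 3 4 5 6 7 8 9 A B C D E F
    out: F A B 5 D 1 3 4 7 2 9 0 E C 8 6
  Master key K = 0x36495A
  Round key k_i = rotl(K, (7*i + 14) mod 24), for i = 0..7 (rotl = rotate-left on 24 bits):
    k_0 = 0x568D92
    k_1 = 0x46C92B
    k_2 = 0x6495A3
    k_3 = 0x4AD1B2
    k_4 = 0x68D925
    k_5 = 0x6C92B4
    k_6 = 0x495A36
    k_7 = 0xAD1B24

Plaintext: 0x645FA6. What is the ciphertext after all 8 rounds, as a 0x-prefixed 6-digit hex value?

0xFBC991

s_0 = plaintext = 0x645FA6
s_1 = Round(s_0, k_0) = 0xFA6D18
s_2 = Round(s_1, k_1) = 0xD182F3
s_3 = Round(s_2, k_2) = 0x2F3907
s_4 = Round(s_3, k_3) = 0x9075F2
s_5 = Round(s_4, k_4) = 0x5F27C3
s_6 = Round(s_5, k_5) = 0x7C34B6
s_7 = Round(s_6, k_6) = 0x4B6FBC
s_8 = Round(s_7, k_7) = 0xFBC991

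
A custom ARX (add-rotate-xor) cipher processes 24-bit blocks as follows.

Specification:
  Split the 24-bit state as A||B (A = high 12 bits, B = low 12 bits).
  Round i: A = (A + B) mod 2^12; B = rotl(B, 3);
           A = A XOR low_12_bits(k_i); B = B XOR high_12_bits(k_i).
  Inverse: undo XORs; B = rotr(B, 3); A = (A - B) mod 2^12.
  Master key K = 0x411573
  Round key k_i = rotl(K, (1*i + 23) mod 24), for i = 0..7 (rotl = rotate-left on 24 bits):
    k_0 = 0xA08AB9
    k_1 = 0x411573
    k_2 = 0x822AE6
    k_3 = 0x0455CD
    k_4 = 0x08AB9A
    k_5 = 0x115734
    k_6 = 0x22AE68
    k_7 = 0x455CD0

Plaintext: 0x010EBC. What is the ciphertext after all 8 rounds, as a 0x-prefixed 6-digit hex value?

0x9C1EAD

s_0 = plaintext = 0x010EBC
s_1 = Round(s_0, k_0) = 0x475FEF
s_2 = Round(s_1, k_1) = 0x117B6E
s_3 = Round(s_2, k_2) = 0x663357
s_4 = Round(s_3, k_3) = 0xC77AFC
s_5 = Round(s_4, k_4) = 0xCE976F
s_6 = Round(s_5, k_5) = 0x36CA6E
s_7 = Round(s_6, k_6) = 0x3B215F
s_8 = Round(s_7, k_7) = 0x9C1EAD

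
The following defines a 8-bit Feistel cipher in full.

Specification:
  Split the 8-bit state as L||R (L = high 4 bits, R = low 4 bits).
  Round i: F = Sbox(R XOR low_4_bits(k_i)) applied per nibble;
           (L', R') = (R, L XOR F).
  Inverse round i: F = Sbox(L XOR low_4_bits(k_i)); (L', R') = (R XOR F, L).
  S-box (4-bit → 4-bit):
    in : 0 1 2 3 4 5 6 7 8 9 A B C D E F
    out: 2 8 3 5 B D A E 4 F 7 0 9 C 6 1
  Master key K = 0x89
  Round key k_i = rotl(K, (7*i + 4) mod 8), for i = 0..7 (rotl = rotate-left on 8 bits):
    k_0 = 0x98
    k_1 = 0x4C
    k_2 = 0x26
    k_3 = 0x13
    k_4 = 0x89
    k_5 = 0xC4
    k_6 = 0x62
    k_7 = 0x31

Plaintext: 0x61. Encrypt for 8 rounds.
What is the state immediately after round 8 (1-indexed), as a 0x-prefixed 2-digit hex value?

0x05

s_0 = plaintext = 0x61
s_1 = Round(s_0, k_0) = 0x19
s_2 = Round(s_1, k_1) = 0x9C
s_3 = Round(s_2, k_2) = 0xCE
s_4 = Round(s_3, k_3) = 0xE0
s_5 = Round(s_4, k_4) = 0x01
s_6 = Round(s_5, k_5) = 0x1D
s_7 = Round(s_6, k_6) = 0xD0
s_8 = Round(s_7, k_7) = 0x05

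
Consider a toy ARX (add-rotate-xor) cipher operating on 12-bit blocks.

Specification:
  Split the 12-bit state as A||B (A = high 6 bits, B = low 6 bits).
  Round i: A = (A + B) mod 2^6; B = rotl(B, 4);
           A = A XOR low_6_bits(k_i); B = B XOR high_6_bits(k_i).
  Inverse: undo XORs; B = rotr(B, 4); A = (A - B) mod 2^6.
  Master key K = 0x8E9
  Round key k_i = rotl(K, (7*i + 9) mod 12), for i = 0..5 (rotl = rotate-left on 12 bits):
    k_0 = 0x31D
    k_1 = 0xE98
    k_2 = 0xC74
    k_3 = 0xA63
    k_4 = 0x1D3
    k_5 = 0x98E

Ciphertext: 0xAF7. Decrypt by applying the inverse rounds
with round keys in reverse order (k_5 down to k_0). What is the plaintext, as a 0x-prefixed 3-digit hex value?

s_0 = ciphertext = 0xAF7
s_1 = InvRound(s_0, k_5) = 0x805
s_2 = InvRound(s_1, k_4) = 0xAC8
s_3 = InvRound(s_2, k_3) = 0x086
s_4 = InvRound(s_3, k_2) = 0x5DF
s_5 = InvRound(s_4, k_1) = 0xE56
s_6 = InvRound(s_5, k_0) = 0xEE9

0xEE9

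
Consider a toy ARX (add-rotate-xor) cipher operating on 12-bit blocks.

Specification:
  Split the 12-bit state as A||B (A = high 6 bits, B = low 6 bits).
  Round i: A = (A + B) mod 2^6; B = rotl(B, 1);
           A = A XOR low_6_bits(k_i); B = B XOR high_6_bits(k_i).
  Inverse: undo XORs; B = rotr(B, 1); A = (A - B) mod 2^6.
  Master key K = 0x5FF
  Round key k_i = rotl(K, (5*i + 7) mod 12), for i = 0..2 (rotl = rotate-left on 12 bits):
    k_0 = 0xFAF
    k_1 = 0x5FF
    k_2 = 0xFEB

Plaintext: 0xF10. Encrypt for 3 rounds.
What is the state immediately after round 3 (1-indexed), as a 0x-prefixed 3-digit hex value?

s_0 = plaintext = 0xF10
s_1 = Round(s_0, k_0) = 0x8DE
s_2 = Round(s_1, k_1) = 0xFAB
s_3 = Round(s_2, k_2) = 0x0A8

0x0A8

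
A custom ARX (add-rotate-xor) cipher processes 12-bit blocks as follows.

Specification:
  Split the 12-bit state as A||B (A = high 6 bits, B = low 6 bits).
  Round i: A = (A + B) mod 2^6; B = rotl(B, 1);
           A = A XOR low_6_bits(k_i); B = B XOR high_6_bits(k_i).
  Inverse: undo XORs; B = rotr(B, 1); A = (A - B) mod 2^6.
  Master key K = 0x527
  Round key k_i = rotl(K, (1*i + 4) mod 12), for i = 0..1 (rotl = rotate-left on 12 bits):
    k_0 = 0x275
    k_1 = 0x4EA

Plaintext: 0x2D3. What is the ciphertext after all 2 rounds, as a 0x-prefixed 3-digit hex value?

0xC0C

s_0 = plaintext = 0x2D3
s_1 = Round(s_0, k_0) = 0xAEF
s_2 = Round(s_1, k_1) = 0xC0C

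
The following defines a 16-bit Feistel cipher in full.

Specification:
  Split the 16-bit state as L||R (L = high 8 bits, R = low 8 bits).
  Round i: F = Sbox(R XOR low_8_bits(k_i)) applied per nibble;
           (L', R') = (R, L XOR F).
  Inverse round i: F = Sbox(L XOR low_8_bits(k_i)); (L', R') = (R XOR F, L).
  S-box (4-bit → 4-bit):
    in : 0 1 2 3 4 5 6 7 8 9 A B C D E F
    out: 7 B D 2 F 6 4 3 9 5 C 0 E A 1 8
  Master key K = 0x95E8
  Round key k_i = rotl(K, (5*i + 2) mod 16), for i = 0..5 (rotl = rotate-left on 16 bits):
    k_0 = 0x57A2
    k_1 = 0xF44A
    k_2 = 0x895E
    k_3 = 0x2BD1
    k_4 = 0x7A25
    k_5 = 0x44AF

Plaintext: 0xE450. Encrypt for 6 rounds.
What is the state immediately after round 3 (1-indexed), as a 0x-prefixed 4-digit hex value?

0x82C7

s_0 = plaintext = 0xE450
s_1 = Round(s_0, k_0) = 0x5069
s_2 = Round(s_1, k_1) = 0x6982
s_3 = Round(s_2, k_2) = 0x82C7
s_4 = Round(s_3, k_3) = 0xC736
s_5 = Round(s_4, k_4) = 0x3675
s_6 = Round(s_5, k_5) = 0x759A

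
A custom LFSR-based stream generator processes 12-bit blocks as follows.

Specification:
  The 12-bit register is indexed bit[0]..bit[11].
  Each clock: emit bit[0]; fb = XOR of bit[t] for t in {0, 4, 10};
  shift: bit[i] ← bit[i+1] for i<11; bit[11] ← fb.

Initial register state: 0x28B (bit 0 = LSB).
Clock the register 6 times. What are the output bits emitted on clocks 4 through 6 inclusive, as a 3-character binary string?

reg_0 = 0x28B
clock 1: out=1, reg = 0x945
clock 2: out=1, reg = 0xCA2
clock 3: out=0, reg = 0xE51
clock 4: out=1, reg = 0xF28
clock 5: out=0, reg = 0xF94
clock 6: out=0, reg = 0x7CA

100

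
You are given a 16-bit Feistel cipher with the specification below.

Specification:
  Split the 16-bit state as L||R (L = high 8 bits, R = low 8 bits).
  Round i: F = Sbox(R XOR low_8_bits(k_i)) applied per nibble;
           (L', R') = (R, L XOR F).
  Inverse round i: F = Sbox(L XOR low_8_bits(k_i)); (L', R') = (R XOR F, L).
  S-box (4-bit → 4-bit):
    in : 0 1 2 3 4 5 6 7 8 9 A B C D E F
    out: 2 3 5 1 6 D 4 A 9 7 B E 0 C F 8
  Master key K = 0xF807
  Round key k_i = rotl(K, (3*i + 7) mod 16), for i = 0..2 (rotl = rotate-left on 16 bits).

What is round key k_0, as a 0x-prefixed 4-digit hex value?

K = 0xF807
k_0 = rotl(K, (3*0+7) mod 16) = rotl(K, 7) = 0x03FC

0x03FC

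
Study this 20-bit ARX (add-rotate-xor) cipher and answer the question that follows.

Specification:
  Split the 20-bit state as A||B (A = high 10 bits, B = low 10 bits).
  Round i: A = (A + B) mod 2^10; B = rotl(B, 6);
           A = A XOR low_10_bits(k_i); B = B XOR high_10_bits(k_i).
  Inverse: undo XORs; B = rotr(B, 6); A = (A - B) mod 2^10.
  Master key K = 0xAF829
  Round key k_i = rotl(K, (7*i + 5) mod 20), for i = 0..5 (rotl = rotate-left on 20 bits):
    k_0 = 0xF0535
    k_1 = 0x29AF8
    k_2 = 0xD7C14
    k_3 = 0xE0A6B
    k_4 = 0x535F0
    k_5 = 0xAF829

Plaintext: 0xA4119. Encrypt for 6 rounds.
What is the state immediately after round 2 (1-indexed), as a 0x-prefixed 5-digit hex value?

s_0 = plaintext = 0xA4119
s_1 = Round(s_0, k_0) = 0xA7190
s_2 = Round(s_1, k_1) = 0xB50BF
s_3 = Round(s_2, k_2) = 0xE1C94
s_4 = Round(s_3, k_3) = 0x9C28B
s_5 = Round(s_4, k_4) = 0x42FA5
s_6 = Round(s_5, k_5) = 0x267C4

0xB50BF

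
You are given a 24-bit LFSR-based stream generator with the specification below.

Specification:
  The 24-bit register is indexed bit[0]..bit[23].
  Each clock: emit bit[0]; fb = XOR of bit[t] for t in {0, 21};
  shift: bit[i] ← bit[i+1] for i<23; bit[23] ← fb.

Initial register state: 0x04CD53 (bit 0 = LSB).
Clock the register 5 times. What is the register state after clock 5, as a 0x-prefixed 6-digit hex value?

reg_0 = 0x04CD53
clock 1: out=1, reg = 0x8266A9
clock 2: out=1, reg = 0xC13354
clock 3: out=0, reg = 0x6099AA
clock 4: out=0, reg = 0xB04CD5
clock 5: out=1, reg = 0x58266A

0x58266A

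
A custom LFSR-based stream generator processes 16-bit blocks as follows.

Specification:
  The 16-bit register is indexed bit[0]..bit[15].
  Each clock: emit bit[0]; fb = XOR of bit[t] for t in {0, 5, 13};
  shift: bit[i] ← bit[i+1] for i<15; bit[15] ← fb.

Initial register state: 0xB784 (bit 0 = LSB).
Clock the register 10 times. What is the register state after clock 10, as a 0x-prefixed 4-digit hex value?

0xA56D

reg_0 = 0xB784
clock 1: out=0, reg = 0xDBC2
clock 2: out=0, reg = 0x6DE1
clock 3: out=1, reg = 0xB6F0
clock 4: out=0, reg = 0x5B78
clock 5: out=0, reg = 0xADBC
clock 6: out=0, reg = 0x56DE
clock 7: out=0, reg = 0x2B6F
clock 8: out=1, reg = 0x95B7
clock 9: out=1, reg = 0x4ADB
clock 10: out=1, reg = 0xA56D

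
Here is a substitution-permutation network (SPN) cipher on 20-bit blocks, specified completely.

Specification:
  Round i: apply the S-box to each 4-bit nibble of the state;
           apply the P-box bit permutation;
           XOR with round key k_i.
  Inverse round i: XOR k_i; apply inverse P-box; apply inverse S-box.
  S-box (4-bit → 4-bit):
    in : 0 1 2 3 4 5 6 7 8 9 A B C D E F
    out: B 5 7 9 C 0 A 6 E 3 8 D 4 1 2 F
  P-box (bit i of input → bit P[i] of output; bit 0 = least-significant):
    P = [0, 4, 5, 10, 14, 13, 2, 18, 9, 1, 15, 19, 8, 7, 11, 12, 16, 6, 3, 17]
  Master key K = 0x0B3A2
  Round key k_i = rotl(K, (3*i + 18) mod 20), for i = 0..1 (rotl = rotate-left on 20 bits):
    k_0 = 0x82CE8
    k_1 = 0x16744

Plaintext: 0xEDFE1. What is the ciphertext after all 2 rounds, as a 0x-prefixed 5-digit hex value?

0xED9A3

s_0 = plaintext = 0xEDFE1
s_1 = Round(s_0, k_0) = 0x08F8B
s_2 = Round(s_1, k_1) = 0xED9A3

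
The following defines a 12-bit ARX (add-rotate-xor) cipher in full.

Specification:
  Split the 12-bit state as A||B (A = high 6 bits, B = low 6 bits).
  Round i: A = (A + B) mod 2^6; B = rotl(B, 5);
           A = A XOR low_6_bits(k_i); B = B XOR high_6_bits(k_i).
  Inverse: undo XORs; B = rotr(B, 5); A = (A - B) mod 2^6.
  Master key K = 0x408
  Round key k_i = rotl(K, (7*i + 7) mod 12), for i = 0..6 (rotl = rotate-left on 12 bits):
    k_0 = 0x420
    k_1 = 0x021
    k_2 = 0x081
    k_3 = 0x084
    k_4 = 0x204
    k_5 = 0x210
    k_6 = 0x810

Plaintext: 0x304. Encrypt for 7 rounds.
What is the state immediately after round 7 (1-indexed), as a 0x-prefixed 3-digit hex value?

s_0 = plaintext = 0x304
s_1 = Round(s_0, k_0) = 0xC12
s_2 = Round(s_1, k_1) = 0x8C9
s_3 = Round(s_2, k_2) = 0xB66
s_4 = Round(s_3, k_3) = 0x5D1
s_5 = Round(s_4, k_4) = 0xB20
s_6 = Round(s_5, k_5) = 0x718
s_7 = Round(s_6, k_6) = 0x92C

0x92C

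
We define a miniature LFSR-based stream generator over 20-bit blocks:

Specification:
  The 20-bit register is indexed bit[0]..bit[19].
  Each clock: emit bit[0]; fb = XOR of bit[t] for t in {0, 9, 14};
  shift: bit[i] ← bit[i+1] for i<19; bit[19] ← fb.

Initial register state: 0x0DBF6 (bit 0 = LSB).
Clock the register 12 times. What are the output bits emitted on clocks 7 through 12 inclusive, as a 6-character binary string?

111101

reg_0 = 0x0DBF6
clock 1: out=0, reg = 0x06DFB
clock 2: out=1, reg = 0x036FD
clock 3: out=1, reg = 0x01B7E
clock 4: out=0, reg = 0x80DBF
clock 5: out=1, reg = 0xC06DF
clock 6: out=1, reg = 0x6036F
clock 7: out=1, reg = 0x301B7
clock 8: out=1, reg = 0x980DB
clock 9: out=1, reg = 0xCC06D
clock 10: out=1, reg = 0x66036
clock 11: out=0, reg = 0xB301B
clock 12: out=1, reg = 0xD980D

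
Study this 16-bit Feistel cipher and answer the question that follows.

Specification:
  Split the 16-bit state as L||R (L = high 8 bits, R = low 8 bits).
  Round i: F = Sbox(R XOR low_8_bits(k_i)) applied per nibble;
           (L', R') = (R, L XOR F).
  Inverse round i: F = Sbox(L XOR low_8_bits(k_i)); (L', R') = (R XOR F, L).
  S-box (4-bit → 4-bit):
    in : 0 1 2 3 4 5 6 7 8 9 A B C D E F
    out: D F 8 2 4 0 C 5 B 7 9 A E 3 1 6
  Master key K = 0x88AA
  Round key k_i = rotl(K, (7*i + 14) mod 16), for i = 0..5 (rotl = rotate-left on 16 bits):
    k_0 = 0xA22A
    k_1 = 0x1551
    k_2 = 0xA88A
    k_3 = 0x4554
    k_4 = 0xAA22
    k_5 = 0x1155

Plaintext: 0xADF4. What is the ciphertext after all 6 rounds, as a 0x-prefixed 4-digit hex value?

0x9953

s_0 = plaintext = 0xADF4
s_1 = Round(s_0, k_0) = 0xF49C
s_2 = Round(s_1, k_1) = 0x9C17
s_3 = Round(s_2, k_2) = 0x17EF
s_4 = Round(s_3, k_3) = 0xEFBD
s_5 = Round(s_4, k_4) = 0xBD99
s_6 = Round(s_5, k_5) = 0x9953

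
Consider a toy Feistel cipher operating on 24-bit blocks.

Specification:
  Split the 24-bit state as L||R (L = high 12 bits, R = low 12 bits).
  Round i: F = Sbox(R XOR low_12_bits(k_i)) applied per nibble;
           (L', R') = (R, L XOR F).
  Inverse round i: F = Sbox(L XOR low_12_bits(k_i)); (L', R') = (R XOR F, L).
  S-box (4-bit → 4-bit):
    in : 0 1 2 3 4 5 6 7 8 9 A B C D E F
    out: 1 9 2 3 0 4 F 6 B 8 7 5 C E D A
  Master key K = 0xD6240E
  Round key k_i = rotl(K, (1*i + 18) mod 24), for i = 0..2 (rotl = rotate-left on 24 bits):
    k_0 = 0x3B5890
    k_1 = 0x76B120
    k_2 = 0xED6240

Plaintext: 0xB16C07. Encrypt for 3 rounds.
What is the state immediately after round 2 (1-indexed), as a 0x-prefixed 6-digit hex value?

0xB90B56

s_0 = plaintext = 0xB16C07
s_1 = Round(s_0, k_0) = 0xC07B90
s_2 = Round(s_1, k_1) = 0xB90B56
s_3 = Round(s_2, k_2) = 0xB5630F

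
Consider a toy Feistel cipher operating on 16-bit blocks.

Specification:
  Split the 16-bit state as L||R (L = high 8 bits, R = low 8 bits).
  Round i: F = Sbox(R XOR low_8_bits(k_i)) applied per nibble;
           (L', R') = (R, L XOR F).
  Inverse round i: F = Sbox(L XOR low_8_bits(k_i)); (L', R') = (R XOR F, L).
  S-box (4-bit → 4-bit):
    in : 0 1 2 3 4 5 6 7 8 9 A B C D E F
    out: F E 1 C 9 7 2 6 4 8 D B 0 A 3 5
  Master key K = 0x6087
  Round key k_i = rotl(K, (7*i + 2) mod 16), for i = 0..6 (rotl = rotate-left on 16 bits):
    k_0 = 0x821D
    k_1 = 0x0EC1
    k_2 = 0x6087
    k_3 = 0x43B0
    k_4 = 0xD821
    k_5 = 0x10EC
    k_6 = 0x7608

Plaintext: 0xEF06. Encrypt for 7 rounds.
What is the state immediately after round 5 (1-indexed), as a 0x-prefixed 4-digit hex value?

s_0 = plaintext = 0xEF06
s_1 = Round(s_0, k_0) = 0x0604
s_2 = Round(s_1, k_1) = 0x0401
s_3 = Round(s_2, k_2) = 0x0146
s_4 = Round(s_3, k_3) = 0x4653
s_5 = Round(s_4, k_4) = 0x5327
s_6 = Round(s_5, k_5) = 0x2758
s_7 = Round(s_6, k_6) = 0x5858

0x5327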